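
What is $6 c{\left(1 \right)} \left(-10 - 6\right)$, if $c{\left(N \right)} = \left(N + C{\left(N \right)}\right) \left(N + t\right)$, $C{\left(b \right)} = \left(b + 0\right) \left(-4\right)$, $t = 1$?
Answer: $576$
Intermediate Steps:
$C{\left(b \right)} = - 4 b$ ($C{\left(b \right)} = b \left(-4\right) = - 4 b$)
$c{\left(N \right)} = - 3 N \left(1 + N\right)$ ($c{\left(N \right)} = \left(N - 4 N\right) \left(N + 1\right) = - 3 N \left(1 + N\right)$)
$6 c{\left(1 \right)} \left(-10 - 6\right) = 6 \cdot 3 \cdot 1 \left(-1 - 1\right) \left(-10 - 6\right) = 6 \cdot 3 \cdot 1 \left(-2\right) \left(-16\right) = 6 \left(-6\right) \left(-16\right) = \left(-36\right) \left(-16\right) = 576$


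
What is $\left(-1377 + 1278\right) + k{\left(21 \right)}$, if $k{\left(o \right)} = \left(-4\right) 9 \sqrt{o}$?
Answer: $-99 - 36 \sqrt{21} \approx -263.97$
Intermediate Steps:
$k{\left(o \right)} = - 36 \sqrt{o}$
$\left(-1377 + 1278\right) + k{\left(21 \right)} = \left(-1377 + 1278\right) - 36 \sqrt{21} = -99 - 36 \sqrt{21}$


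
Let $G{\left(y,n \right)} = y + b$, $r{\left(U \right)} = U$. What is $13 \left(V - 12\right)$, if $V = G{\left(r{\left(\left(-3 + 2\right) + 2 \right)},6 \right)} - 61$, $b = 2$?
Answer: $-910$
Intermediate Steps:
$G{\left(y,n \right)} = 2 + y$ ($G{\left(y,n \right)} = y + 2 = 2 + y$)
$V = -58$ ($V = \left(2 + \left(\left(-3 + 2\right) + 2\right)\right) - 61 = \left(2 + \left(-1 + 2\right)\right) - 61 = \left(2 + 1\right) - 61 = 3 - 61 = -58$)
$13 \left(V - 12\right) = 13 \left(-58 - 12\right) = 13 \left(-70\right) = -910$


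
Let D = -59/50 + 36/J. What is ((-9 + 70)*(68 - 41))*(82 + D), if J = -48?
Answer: 13187529/100 ≈ 1.3188e+5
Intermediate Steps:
D = -193/100 (D = -59/50 + 36/(-48) = -59*1/50 + 36*(-1/48) = -59/50 - ¾ = -193/100 ≈ -1.9300)
((-9 + 70)*(68 - 41))*(82 + D) = ((-9 + 70)*(68 - 41))*(82 - 193/100) = (61*27)*(8007/100) = 1647*(8007/100) = 13187529/100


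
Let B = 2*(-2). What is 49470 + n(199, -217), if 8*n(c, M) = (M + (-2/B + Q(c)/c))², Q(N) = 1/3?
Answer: 631031436361/11405088 ≈ 55329.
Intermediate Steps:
Q(N) = ⅓
B = -4
n(c, M) = (½ + M + 1/(3*c))²/8 (n(c, M) = (M + (-2/(-4) + 1/(3*c)))²/8 = (M + (-2*(-¼) + 1/(3*c)))²/8 = (M + (½ + 1/(3*c)))²/8 = (½ + M + 1/(3*c))²/8)
49470 + n(199, -217) = 49470 + (1/288)*(2 + 3*199 + 6*(-217)*199)²/199² = 49470 + (1/288)*(1/39601)*(2 + 597 - 259098)² = 49470 + (1/288)*(1/39601)*(-258499)² = 49470 + (1/288)*(1/39601)*66821733001 = 49470 + 66821733001/11405088 = 631031436361/11405088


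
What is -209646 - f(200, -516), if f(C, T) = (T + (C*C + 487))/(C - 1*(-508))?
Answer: -148469339/708 ≈ -2.0970e+5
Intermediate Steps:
f(C, T) = (487 + T + C²)/(508 + C) (f(C, T) = (T + (C² + 487))/(C + 508) = (T + (487 + C²))/(508 + C) = (487 + T + C²)/(508 + C))
-209646 - f(200, -516) = -209646 - (487 - 516 + 200²)/(508 + 200) = -209646 - (487 - 516 + 40000)/708 = -209646 - 39971/708 = -148469339/708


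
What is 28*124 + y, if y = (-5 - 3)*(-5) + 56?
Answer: 3568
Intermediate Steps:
y = 96 (y = -8*(-5) + 56 = 40 + 56 = 96)
28*124 + y = 28*124 + 96 = 3472 + 96 = 3568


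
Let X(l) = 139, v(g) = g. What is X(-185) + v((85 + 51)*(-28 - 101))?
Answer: -17405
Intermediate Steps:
X(-185) + v((85 + 51)*(-28 - 101)) = 139 + (85 + 51)*(-28 - 101) = 139 + 136*(-129) = 139 - 17544 = -17405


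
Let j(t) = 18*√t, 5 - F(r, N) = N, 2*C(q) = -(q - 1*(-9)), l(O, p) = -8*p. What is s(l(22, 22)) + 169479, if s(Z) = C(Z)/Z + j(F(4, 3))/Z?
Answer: 59656441/352 - 9*√2/88 ≈ 1.6948e+5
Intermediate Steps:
C(q) = -9/2 - q/2 (C(q) = (-(q - 1*(-9)))/2 = (-(q + 9))/2 = (-(9 + q))/2 = (-9 - q)/2 = -9/2 - q/2)
F(r, N) = 5 - N
s(Z) = (-9/2 - Z/2)/Z + 18*√2/Z (s(Z) = (-9/2 - Z/2)/Z + (18*√(5 - 1*3))/Z = (-9/2 - Z/2)/Z + (18*√(5 - 3))/Z = (-9/2 - Z/2)/Z + (18*√2)/Z = (-9/2 - Z/2)/Z + 18*√2/Z)
s(l(22, 22)) + 169479 = (-9 - (-8)*22 + 36*√2)/(2*((-8*22))) + 169479 = (½)*(-9 - 1*(-176) + 36*√2)/(-176) + 169479 = (½)*(-1/176)*(-9 + 176 + 36*√2) + 169479 = (½)*(-1/176)*(167 + 36*√2) + 169479 = (-167/352 - 9*√2/88) + 169479 = 59656441/352 - 9*√2/88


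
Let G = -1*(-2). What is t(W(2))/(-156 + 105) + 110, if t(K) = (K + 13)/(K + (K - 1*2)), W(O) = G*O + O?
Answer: 56081/510 ≈ 109.96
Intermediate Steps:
G = 2
W(O) = 3*O (W(O) = 2*O + O = 3*O)
t(K) = (13 + K)/(-2 + 2*K) (t(K) = (13 + K)/(K + (K - 2)) = (13 + K)/(K + (-2 + K)) = (13 + K)/(-2 + 2*K))
t(W(2))/(-156 + 105) + 110 = ((13 + 3*2)/(2*(-1 + 3*2)))/(-156 + 105) + 110 = ((13 + 6)/(2*(-1 + 6)))/(-51) + 110 = ((½)*19/5)*(-1/51) + 110 = ((½)*(⅕)*19)*(-1/51) + 110 = (19/10)*(-1/51) + 110 = -19/510 + 110 = 56081/510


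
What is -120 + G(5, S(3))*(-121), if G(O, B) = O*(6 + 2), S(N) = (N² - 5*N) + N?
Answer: -4960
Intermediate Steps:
S(N) = N² - 4*N
G(O, B) = 8*O (G(O, B) = O*8 = 8*O)
-120 + G(5, S(3))*(-121) = -120 + (8*5)*(-121) = -120 + 40*(-121) = -120 - 4840 = -4960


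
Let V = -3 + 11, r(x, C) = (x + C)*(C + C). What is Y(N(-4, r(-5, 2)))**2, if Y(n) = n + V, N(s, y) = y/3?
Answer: 16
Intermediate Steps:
r(x, C) = 2*C*(C + x) (r(x, C) = (C + x)*(2*C) = 2*C*(C + x))
V = 8
N(s, y) = y/3 (N(s, y) = y*(1/3) = y/3)
Y(n) = 8 + n (Y(n) = n + 8 = 8 + n)
Y(N(-4, r(-5, 2)))**2 = (8 + (2*2*(2 - 5))/3)**2 = (8 + (2*2*(-3))/3)**2 = (8 + (1/3)*(-12))**2 = (8 - 4)**2 = 4**2 = 16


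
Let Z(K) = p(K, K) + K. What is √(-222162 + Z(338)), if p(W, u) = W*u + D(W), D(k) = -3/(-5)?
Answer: I*√2689485/5 ≈ 327.99*I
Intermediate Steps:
D(k) = ⅗ (D(k) = -3*(-⅕) = ⅗)
p(W, u) = ⅗ + W*u (p(W, u) = W*u + ⅗ = ⅗ + W*u)
Z(K) = ⅗ + K + K² (Z(K) = (⅗ + K*K) + K = (⅗ + K²) + K = ⅗ + K + K²)
√(-222162 + Z(338)) = √(-222162 + (⅗ + 338 + 338²)) = √(-222162 + (⅗ + 338 + 114244)) = √(-222162 + 572913/5) = √(-537897/5) = I*√2689485/5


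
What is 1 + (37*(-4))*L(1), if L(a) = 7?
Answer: -1035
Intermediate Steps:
1 + (37*(-4))*L(1) = 1 + (37*(-4))*7 = 1 - 148*7 = 1 - 1036 = -1035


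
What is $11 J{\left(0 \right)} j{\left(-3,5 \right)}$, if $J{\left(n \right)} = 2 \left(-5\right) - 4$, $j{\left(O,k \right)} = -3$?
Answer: $462$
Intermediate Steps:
$J{\left(n \right)} = -14$ ($J{\left(n \right)} = -10 - 4 = -14$)
$11 J{\left(0 \right)} j{\left(-3,5 \right)} = 11 \left(-14\right) \left(-3\right) = \left(-154\right) \left(-3\right) = 462$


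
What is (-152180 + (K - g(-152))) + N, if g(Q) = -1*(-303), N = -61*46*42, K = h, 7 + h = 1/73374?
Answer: -19836073907/73374 ≈ -2.7034e+5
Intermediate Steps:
h = -513617/73374 (h = -7 + 1/73374 = -513617/73374 ≈ -7.0000)
K = -513617/73374 ≈ -7.0000
N = -117852 (N = -2806*42 = -117852)
g(Q) = 303
(-152180 + (K - g(-152))) + N = (-152180 + (-513617/73374 - 1*303)) - 117852 = (-152180 + (-513617/73374 - 303)) - 117852 = (-152180 - 22745939/73374) - 117852 = -11188801259/73374 - 117852 = -19836073907/73374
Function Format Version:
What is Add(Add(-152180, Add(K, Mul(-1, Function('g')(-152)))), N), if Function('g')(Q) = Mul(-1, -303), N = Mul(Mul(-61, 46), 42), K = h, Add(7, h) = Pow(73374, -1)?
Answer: Rational(-19836073907, 73374) ≈ -2.7034e+5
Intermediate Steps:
h = Rational(-513617, 73374) (h = Add(-7, Pow(73374, -1)) = Add(-7, Rational(1, 73374)) = Rational(-513617, 73374) ≈ -7.0000)
K = Rational(-513617, 73374) ≈ -7.0000
N = -117852 (N = Mul(-2806, 42) = -117852)
Function('g')(Q) = 303
Add(Add(-152180, Add(K, Mul(-1, Function('g')(-152)))), N) = Add(Add(-152180, Add(Rational(-513617, 73374), Mul(-1, 303))), -117852) = Add(Add(-152180, Add(Rational(-513617, 73374), -303)), -117852) = Add(Add(-152180, Rational(-22745939, 73374)), -117852) = Add(Rational(-11188801259, 73374), -117852) = Rational(-19836073907, 73374)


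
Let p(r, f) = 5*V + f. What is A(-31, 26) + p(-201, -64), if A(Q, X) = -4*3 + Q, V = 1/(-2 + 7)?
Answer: -106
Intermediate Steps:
V = ⅕ (V = 1/5 = ⅕ ≈ 0.20000)
A(Q, X) = -12 + Q
p(r, f) = 1 + f (p(r, f) = 5*(⅕) + f = 1 + f)
A(-31, 26) + p(-201, -64) = (-12 - 31) + (1 - 64) = -43 - 63 = -106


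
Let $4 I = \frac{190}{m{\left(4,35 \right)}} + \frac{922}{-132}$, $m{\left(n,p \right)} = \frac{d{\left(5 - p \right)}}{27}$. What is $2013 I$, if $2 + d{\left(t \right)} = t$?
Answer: $- \frac{5388313}{64} \approx -84192.0$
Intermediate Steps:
$d{\left(t \right)} = -2 + t$
$m{\left(n,p \right)} = \frac{1}{9} - \frac{p}{27}$ ($m{\left(n,p \right)} = \frac{-2 - \left(-5 + p\right)}{27} = \left(3 - p\right) \frac{1}{27} = \frac{1}{9} - \frac{p}{27}$)
$I = - \frac{88333}{2112}$ ($I = \frac{\frac{190}{\frac{1}{9} - \frac{35}{27}} + \frac{922}{-132}}{4} = \frac{\frac{190}{\frac{1}{9} - \frac{35}{27}} + 922 \left(- \frac{1}{132}\right)}{4} = \frac{\frac{190}{- \frac{32}{27}} - \frac{461}{66}}{4} = \frac{190 \left(- \frac{27}{32}\right) - \frac{461}{66}}{4} = \frac{- \frac{2565}{16} - \frac{461}{66}}{4} = \frac{1}{4} \left(- \frac{88333}{528}\right) = - \frac{88333}{2112} \approx -41.824$)
$2013 I = 2013 \left(- \frac{88333}{2112}\right) = - \frac{5388313}{64}$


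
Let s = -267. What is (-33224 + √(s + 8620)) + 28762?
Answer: -4462 + √8353 ≈ -4370.6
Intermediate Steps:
(-33224 + √(s + 8620)) + 28762 = (-33224 + √(-267 + 8620)) + 28762 = (-33224 + √8353) + 28762 = -4462 + √8353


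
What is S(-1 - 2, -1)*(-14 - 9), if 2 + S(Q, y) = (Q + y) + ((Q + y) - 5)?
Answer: 345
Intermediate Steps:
S(Q, y) = -7 + 2*Q + 2*y (S(Q, y) = -2 + ((Q + y) + ((Q + y) - 5)) = -2 + ((Q + y) + (-5 + Q + y)) = -2 + (-5 + 2*Q + 2*y) = -7 + 2*Q + 2*y)
S(-1 - 2, -1)*(-14 - 9) = (-7 + 2*(-1 - 2) + 2*(-1))*(-14 - 9) = (-7 + 2*(-3) - 2)*(-23) = (-7 - 6 - 2)*(-23) = -15*(-23) = 345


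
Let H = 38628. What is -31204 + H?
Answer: 7424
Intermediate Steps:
-31204 + H = -31204 + 38628 = 7424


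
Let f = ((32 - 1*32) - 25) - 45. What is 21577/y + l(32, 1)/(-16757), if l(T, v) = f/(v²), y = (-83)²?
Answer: 362048019/115438973 ≈ 3.1363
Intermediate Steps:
f = -70 (f = ((32 - 32) - 25) - 45 = (0 - 25) - 45 = -25 - 45 = -70)
y = 6889
l(T, v) = -70/v²
21577/y + l(32, 1)/(-16757) = 21577/6889 - 70/1²/(-16757) = 21577*(1/6889) - 70*1*(-1/16757) = 21577/6889 - 70*(-1/16757) = 21577/6889 + 70/16757 = 362048019/115438973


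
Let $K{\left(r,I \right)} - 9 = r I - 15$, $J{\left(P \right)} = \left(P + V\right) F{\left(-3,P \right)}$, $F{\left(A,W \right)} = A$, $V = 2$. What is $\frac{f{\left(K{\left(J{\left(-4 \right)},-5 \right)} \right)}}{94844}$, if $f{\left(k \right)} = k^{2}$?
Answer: $\frac{324}{23711} \approx 0.013665$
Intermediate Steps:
$J{\left(P \right)} = -6 - 3 P$ ($J{\left(P \right)} = \left(P + 2\right) \left(-3\right) = \left(2 + P\right) \left(-3\right) = -6 - 3 P$)
$K{\left(r,I \right)} = -6 + I r$ ($K{\left(r,I \right)} = 9 + \left(r I - 15\right) = 9 + \left(I r - 15\right) = 9 + \left(-15 + I r\right) = -6 + I r$)
$\frac{f{\left(K{\left(J{\left(-4 \right)},-5 \right)} \right)}}{94844} = \frac{\left(-6 - 5 \left(-6 - -12\right)\right)^{2}}{94844} = \left(-6 - 5 \left(-6 + 12\right)\right)^{2} \cdot \frac{1}{94844} = \left(-6 - 30\right)^{2} \cdot \frac{1}{94844} = \left(-36\right)^{2} \cdot \frac{1}{94844} = 1296 \cdot \frac{1}{94844} = \frac{324}{23711}$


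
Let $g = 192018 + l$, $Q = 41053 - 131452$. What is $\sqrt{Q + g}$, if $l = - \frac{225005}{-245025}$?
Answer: $\frac{8 \sqrt{389053445}}{495} \approx 318.78$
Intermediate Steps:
$l = \frac{4091}{4455}$ ($l = \left(-225005\right) \left(- \frac{1}{245025}\right) = \frac{4091}{4455} \approx 0.91829$)
$Q = -90399$ ($Q = 41053 - 131452 = -90399$)
$g = \frac{855444281}{4455}$ ($g = 192018 + \frac{4091}{4455} = \frac{855444281}{4455} \approx 1.9202 \cdot 10^{5}$)
$\sqrt{Q + g} = \sqrt{-90399 + \frac{855444281}{4455}} = \sqrt{\frac{452716736}{4455}} = \frac{8 \sqrt{389053445}}{495}$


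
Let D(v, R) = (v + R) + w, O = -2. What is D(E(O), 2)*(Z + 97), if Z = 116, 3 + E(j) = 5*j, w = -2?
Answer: -2769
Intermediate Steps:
E(j) = -3 + 5*j
D(v, R) = -2 + R + v (D(v, R) = (v + R) - 2 = (R + v) - 2 = -2 + R + v)
D(E(O), 2)*(Z + 97) = (-2 + 2 + (-3 + 5*(-2)))*(116 + 97) = (-2 + 2 + (-3 - 10))*213 = (-2 + 2 - 13)*213 = -13*213 = -2769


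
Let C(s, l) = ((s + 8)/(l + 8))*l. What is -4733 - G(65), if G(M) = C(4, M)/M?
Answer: -345521/73 ≈ -4733.2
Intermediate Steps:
C(s, l) = l*(8 + s)/(8 + l) (C(s, l) = ((8 + s)/(8 + l))*l = l*(8 + s)/(8 + l))
G(M) = 12/(8 + M) (G(M) = (M*(8 + 4)/(8 + M))/M = (M*12/(8 + M))/M = (12*M/(8 + M))/M = 12/(8 + M))
-4733 - G(65) = -4733 - 12/(8 + 65) = -4733 - 12/73 = -345521/73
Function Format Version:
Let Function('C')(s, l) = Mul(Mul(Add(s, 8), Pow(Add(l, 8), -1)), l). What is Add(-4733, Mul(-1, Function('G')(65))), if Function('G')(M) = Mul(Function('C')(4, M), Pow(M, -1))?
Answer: Rational(-345521, 73) ≈ -4733.2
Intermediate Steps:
Function('C')(s, l) = Mul(l, Pow(Add(8, l), -1), Add(8, s)) (Function('C')(s, l) = Mul(Mul(Add(8, s), Pow(Add(8, l), -1)), l) = Mul(Mul(Pow(Add(8, l), -1), Add(8, s)), l) = Mul(l, Pow(Add(8, l), -1), Add(8, s)))
Function('G')(M) = Mul(12, Pow(Add(8, M), -1)) (Function('G')(M) = Mul(Mul(M, Pow(Add(8, M), -1), Add(8, 4)), Pow(M, -1)) = Mul(Mul(M, Pow(Add(8, M), -1), 12), Pow(M, -1)) = Mul(Mul(12, M, Pow(Add(8, M), -1)), Pow(M, -1)) = Mul(12, Pow(Add(8, M), -1)))
Add(-4733, Mul(-1, Function('G')(65))) = Add(-4733, Mul(-1, Mul(12, Pow(Add(8, 65), -1)))) = Add(-4733, Mul(-1, Mul(12, Pow(73, -1)))) = Add(-4733, Mul(-1, Mul(12, Rational(1, 73)))) = Add(-4733, Mul(-1, Rational(12, 73))) = Add(-4733, Rational(-12, 73)) = Rational(-345521, 73)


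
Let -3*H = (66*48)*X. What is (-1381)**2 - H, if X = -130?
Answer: 1769881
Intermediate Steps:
H = 137280 (H = -66*48*(-130)/3 = -1056*(-130) = -1/3*(-411840) = 137280)
(-1381)**2 - H = (-1381)**2 - 1*137280 = 1907161 - 137280 = 1769881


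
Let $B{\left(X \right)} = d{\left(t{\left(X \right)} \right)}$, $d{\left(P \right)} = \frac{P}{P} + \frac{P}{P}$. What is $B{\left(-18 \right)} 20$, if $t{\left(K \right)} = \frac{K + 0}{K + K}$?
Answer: $40$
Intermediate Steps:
$t{\left(K \right)} = \frac{1}{2}$ ($t{\left(K \right)} = \frac{K}{2 K} = K \frac{1}{2 K} = \frac{1}{2}$)
$d{\left(P \right)} = 2$ ($d{\left(P \right)} = 1 + 1 = 2$)
$B{\left(X \right)} = 2$
$B{\left(-18 \right)} 20 = 2 \cdot 20 = 40$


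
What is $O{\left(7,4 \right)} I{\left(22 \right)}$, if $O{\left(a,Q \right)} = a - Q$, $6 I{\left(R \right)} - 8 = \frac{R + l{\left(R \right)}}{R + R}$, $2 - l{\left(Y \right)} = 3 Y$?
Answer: $\frac{155}{44} \approx 3.5227$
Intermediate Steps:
$l{\left(Y \right)} = 2 - 3 Y$
$I{\left(R \right)} = \frac{4}{3} + \frac{2 - 2 R}{12 R}$ ($I{\left(R \right)} = \frac{4}{3} + \frac{\left(R - \left(-2 + 3 R\right)\right) \frac{1}{R + R}}{6} = \frac{4}{3} + \frac{\left(2 - 2 R\right) \frac{1}{2 R}}{6} = \frac{4}{3} + \frac{\frac{1}{2} \frac{1}{R} \left(2 - 2 R\right)}{6} = \frac{4}{3} + \frac{2 - 2 R}{12 R}$)
$O{\left(7,4 \right)} I{\left(22 \right)} = \left(7 - 4\right) \frac{1 + 7 \cdot 22}{6 \cdot 22} = \left(7 - 4\right) \frac{1}{6} \cdot \frac{1}{22} \left(1 + 154\right) = 3 \cdot \frac{1}{6} \cdot \frac{1}{22} \cdot 155 = 3 \cdot \frac{155}{132} = \frac{155}{44}$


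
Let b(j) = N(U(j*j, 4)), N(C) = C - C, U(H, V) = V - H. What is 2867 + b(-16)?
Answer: 2867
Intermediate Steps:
N(C) = 0
b(j) = 0
2867 + b(-16) = 2867 + 0 = 2867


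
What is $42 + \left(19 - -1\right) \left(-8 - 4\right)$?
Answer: $-198$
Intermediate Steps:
$42 + \left(19 - -1\right) \left(-8 - 4\right) = 42 + \left(19 + 1\right) \left(-8 - 4\right) = 42 + 20 \left(-12\right) = 42 - 240 = -198$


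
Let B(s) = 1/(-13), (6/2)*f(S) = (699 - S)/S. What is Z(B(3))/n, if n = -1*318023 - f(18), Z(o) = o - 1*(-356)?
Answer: -83286/74420333 ≈ -0.0011191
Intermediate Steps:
f(S) = (699 - S)/(3*S) (f(S) = ((699 - S)/S)/3 = (699 - S)/(3*S))
B(s) = -1/13
Z(o) = 356 + o (Z(o) = o + 356 = 356 + o)
n = -5724641/18 (n = -1*318023 - (699 - 1*18)/(3*18) = -318023 - (699 - 18)/(3*18) = -318023 - 681/(3*18) = -318023 - 1*227/18 = -318023 - 227/18 = -5724641/18 ≈ -3.1804e+5)
Z(B(3))/n = (356 - 1/13)/(-5724641/18) = (4627/13)*(-18/5724641) = -83286/74420333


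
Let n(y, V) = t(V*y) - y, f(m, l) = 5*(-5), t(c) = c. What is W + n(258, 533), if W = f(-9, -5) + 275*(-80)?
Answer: 115231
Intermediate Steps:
f(m, l) = -25
n(y, V) = -y + V*y (n(y, V) = V*y - y = -y + V*y)
W = -22025 (W = -25 + 275*(-80) = -25 - 22000 = -22025)
W + n(258, 533) = -22025 + 258*(-1 + 533) = -22025 + 258*532 = -22025 + 137256 = 115231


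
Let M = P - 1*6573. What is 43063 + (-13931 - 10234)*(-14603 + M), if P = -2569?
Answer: 573840988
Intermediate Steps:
M = -9142 (M = -2569 - 1*6573 = -2569 - 6573 = -9142)
43063 + (-13931 - 10234)*(-14603 + M) = 43063 + (-13931 - 10234)*(-14603 - 9142) = 43063 - 24165*(-23745) = 43063 + 573797925 = 573840988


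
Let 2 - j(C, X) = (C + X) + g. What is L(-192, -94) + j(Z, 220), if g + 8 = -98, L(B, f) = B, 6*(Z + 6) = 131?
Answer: -1919/6 ≈ -319.83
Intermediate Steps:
Z = 95/6 (Z = -6 + (⅙)*131 = -6 + 131/6 = 95/6 ≈ 15.833)
g = -106 (g = -8 - 98 = -106)
j(C, X) = 108 - C - X (j(C, X) = 2 - ((C + X) - 106) = 2 - (-106 + C + X) = 2 + (106 - C - X) = 108 - C - X)
L(-192, -94) + j(Z, 220) = -192 + (108 - 1*95/6 - 1*220) = -192 + (108 - 95/6 - 220) = -192 - 767/6 = -1919/6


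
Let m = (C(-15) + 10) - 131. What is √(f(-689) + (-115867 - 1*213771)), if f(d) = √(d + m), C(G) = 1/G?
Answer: √(-74168550 + 15*I*√182265)/15 ≈ 0.024786 + 574.14*I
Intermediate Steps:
C(G) = 1/G
m = -1816/15 (m = (1/(-15) + 10) - 131 = (-1/15 + 10) - 131 = 149/15 - 131 = -1816/15 ≈ -121.07)
f(d) = √(-1816/15 + d) (f(d) = √(d - 1816/15) = √(-1816/15 + d))
√(f(-689) + (-115867 - 1*213771)) = √(√(-27240 + 225*(-689))/15 + (-115867 - 1*213771)) = √(√(-27240 - 155025)/15 + (-115867 - 213771)) = √(√(-182265)/15 - 329638) = √((I*√182265)/15 - 329638) = √(I*√182265/15 - 329638) = √(-329638 + I*√182265/15)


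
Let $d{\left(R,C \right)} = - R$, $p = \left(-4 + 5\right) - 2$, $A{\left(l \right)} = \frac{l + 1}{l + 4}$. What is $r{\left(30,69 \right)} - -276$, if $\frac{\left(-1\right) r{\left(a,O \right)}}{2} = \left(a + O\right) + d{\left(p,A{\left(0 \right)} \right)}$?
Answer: $76$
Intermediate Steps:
$A{\left(l \right)} = \frac{1 + l}{4 + l}$
$p = -1$ ($p = 1 - 2 = -1$)
$r{\left(a,O \right)} = -2 - 2 O - 2 a$ ($r{\left(a,O \right)} = - 2 \left(\left(a + O\right) - -1\right) = - 2 \left(\left(O + a\right) + 1\right) = - 2 \left(1 + O + a\right) = -2 - 2 O - 2 a$)
$r{\left(30,69 \right)} - -276 = \left(-2 - 138 - 60\right) - -276 = \left(-2 - 138 - 60\right) + 276 = -200 + 276 = 76$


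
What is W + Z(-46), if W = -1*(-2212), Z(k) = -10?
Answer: 2202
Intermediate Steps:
W = 2212
W + Z(-46) = 2212 - 10 = 2202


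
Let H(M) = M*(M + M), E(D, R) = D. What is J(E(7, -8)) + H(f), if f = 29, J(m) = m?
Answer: 1689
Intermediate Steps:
H(M) = 2*M² (H(M) = M*(2*M) = 2*M²)
J(E(7, -8)) + H(f) = 7 + 2*29² = 7 + 2*841 = 7 + 1682 = 1689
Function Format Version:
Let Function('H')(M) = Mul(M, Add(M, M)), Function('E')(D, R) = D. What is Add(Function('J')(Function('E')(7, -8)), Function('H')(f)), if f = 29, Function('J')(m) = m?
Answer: 1689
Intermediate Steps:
Function('H')(M) = Mul(2, Pow(M, 2)) (Function('H')(M) = Mul(M, Mul(2, M)) = Mul(2, Pow(M, 2)))
Add(Function('J')(Function('E')(7, -8)), Function('H')(f)) = Add(7, Mul(2, Pow(29, 2))) = Add(7, Mul(2, 841)) = Add(7, 1682) = 1689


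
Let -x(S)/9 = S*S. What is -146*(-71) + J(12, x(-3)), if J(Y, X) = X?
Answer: 10285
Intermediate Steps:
x(S) = -9*S² (x(S) = -9*S*S = -9*S²)
-146*(-71) + J(12, x(-3)) = -146*(-71) - 9*(-3)² = 10366 - 9*9 = 10366 - 81 = 10285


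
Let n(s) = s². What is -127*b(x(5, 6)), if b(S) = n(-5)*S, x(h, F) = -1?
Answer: 3175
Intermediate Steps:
b(S) = 25*S (b(S) = (-5)²*S = 25*S)
-127*b(x(5, 6)) = -3175*(-1) = -127*(-25) = 3175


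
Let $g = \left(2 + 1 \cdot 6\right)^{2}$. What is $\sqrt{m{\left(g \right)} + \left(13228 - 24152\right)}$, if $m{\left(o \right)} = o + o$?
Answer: $2 i \sqrt{2699} \approx 103.9 i$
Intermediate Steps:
$g = 64$ ($g = \left(2 + 6\right)^{2} = 8^{2} = 64$)
$m{\left(o \right)} = 2 o$
$\sqrt{m{\left(g \right)} + \left(13228 - 24152\right)} = \sqrt{2 \cdot 64 + \left(13228 - 24152\right)} = \sqrt{128 - 10924} = \sqrt{-10796} = 2 i \sqrt{2699}$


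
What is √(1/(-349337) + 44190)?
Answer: √5392785845204773/349337 ≈ 210.21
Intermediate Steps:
√(1/(-349337) + 44190) = √(-1/349337 + 44190) = √(15437202029/349337) = √5392785845204773/349337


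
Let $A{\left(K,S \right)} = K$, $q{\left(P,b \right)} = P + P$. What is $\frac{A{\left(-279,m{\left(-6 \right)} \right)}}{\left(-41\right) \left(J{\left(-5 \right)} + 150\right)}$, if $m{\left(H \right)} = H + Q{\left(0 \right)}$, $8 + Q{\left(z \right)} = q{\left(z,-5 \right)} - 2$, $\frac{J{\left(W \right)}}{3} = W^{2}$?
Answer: $\frac{31}{1025} \approx 0.030244$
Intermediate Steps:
$q{\left(P,b \right)} = 2 P$
$J{\left(W \right)} = 3 W^{2}$
$Q{\left(z \right)} = -10 + 2 z$ ($Q{\left(z \right)} = -8 + \left(2 z - 2\right) = -8 + \left(-2 + 2 z\right) = -10 + 2 z$)
$m{\left(H \right)} = -10 + H$ ($m{\left(H \right)} = H + \left(-10 + 2 \cdot 0\right) = H + \left(-10 + 0\right) = H - 10 = -10 + H$)
$\frac{A{\left(-279,m{\left(-6 \right)} \right)}}{\left(-41\right) \left(J{\left(-5 \right)} + 150\right)} = - \frac{279}{\left(-41\right) \left(3 \left(-5\right)^{2} + 150\right)} = - \frac{279}{\left(-41\right) \left(3 \cdot 25 + 150\right)} = - \frac{279}{\left(-41\right) \left(75 + 150\right)} = - \frac{279}{\left(-41\right) 225} = - \frac{279}{-9225} = \left(-279\right) \left(- \frac{1}{9225}\right) = \frac{31}{1025}$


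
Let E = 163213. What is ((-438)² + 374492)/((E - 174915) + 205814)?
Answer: 8849/3033 ≈ 2.9176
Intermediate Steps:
((-438)² + 374492)/((E - 174915) + 205814) = ((-438)² + 374492)/((163213 - 174915) + 205814) = (191844 + 374492)/(-11702 + 205814) = 566336/194112 = 566336*(1/194112) = 8849/3033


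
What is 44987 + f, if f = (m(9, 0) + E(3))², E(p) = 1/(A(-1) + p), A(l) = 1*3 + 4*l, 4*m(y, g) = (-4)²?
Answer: 180029/4 ≈ 45007.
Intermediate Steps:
m(y, g) = 4 (m(y, g) = (¼)*(-4)² = (¼)*16 = 4)
A(l) = 3 + 4*l
E(p) = 1/(-1 + p) (E(p) = 1/((3 + 4*(-1)) + p) = 1/((3 - 4) + p) = 1/(-1 + p))
f = 81/4 (f = (4 + 1/(-1 + 3))² = (4 + 1/2)² = (4 + ½)² = (9/2)² = 81/4 ≈ 20.250)
44987 + f = 44987 + 81/4 = 180029/4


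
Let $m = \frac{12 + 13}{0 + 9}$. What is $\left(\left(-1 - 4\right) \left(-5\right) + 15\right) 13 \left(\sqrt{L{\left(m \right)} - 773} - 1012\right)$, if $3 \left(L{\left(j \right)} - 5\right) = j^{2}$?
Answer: $-526240 + \frac{520 i \sqrt{557997}}{27} \approx -5.2624 \cdot 10^{5} + 14387.0 i$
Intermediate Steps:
$m = \frac{25}{9} \approx 2.7778$
$L{\left(j \right)} = 5 + \frac{j^{2}}{3}$
$\left(\left(-1 - 4\right) \left(-5\right) + 15\right) 13 \left(\sqrt{L{\left(m \right)} - 773} - 1012\right) = \left(\left(-1 - 4\right) \left(-5\right) + 15\right) 13 \left(\sqrt{\left(5 + \frac{\left(\frac{25}{9}\right)^{2}}{3}\right) - 773} - 1012\right) = \left(\left(-5\right) \left(-5\right) + 15\right) 13 \left(\sqrt{\left(5 + \frac{1}{3} \cdot \frac{625}{81}\right) - 773} - 1012\right) = \left(25 + 15\right) 13 \left(\sqrt{\left(5 + \frac{625}{243}\right) - 773} - 1012\right) = 40 \cdot 13 \left(\sqrt{\frac{1840}{243} - 773} - 1012\right) = 520 \left(\sqrt{- \frac{185999}{243}} - 1012\right) = 520 \left(\frac{i \sqrt{557997}}{27} - 1012\right) = 520 \left(-1012 + \frac{i \sqrt{557997}}{27}\right) = -526240 + \frac{520 i \sqrt{557997}}{27}$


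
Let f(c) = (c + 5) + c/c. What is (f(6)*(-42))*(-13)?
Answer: 6552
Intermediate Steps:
f(c) = 6 + c (f(c) = (5 + c) + 1 = 6 + c)
(f(6)*(-42))*(-13) = ((6 + 6)*(-42))*(-13) = (12*(-42))*(-13) = -504*(-13) = 6552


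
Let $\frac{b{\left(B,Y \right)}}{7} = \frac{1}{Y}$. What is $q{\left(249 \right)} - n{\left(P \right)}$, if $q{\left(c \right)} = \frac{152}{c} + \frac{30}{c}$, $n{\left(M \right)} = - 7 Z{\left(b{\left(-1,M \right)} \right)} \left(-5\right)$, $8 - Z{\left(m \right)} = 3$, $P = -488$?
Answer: $- \frac{43393}{249} \approx -174.27$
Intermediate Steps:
$b{\left(B,Y \right)} = \frac{7}{Y}$
$Z{\left(m \right)} = 5$ ($Z{\left(m \right)} = 8 - 3 = 5$)
$n{\left(M \right)} = 175$ ($n{\left(M \right)} = \left(-7\right) 5 \left(-5\right) = \left(-35\right) \left(-5\right) = 175$)
$q{\left(c \right)} = \frac{182}{c}$
$q{\left(249 \right)} - n{\left(P \right)} = \frac{182}{249} - 175 = - \frac{43393}{249}$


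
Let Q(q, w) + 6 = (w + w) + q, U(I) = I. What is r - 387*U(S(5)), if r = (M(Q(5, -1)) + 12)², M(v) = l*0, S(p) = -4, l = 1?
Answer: 1692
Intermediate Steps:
Q(q, w) = -6 + q + 2*w (Q(q, w) = -6 + ((w + w) + q) = -6 + (2*w + q) = -6 + (q + 2*w) = -6 + q + 2*w)
M(v) = 0 (M(v) = 1*0 = 0)
r = 144 (r = (0 + 12)² = 12² = 144)
r - 387*U(S(5)) = 144 - 387*(-4) = 144 + 1548 = 1692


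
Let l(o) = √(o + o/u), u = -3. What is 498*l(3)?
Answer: 498*√2 ≈ 704.28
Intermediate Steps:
l(o) = √6*√o/3 (l(o) = √(o + o/(-3)) = √(o + o*(-⅓)) = √(o - o/3) = √(2*o/3) = √6*√o/3)
498*l(3) = 498*(√6*√3/3) = 498*√2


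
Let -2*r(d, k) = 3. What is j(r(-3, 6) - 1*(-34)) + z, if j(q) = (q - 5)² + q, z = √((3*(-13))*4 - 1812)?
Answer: 3155/4 + 4*I*√123 ≈ 788.75 + 44.362*I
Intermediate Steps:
r(d, k) = -3/2 (r(d, k) = -½*3 = -3/2)
z = 4*I*√123 (z = √(-39*4 - 1812) = √(-156 - 1812) = √(-1968) = 4*I*√123 ≈ 44.362*I)
j(q) = q + (-5 + q)² (j(q) = (-5 + q)² + q = q + (-5 + q)²)
j(r(-3, 6) - 1*(-34)) + z = ((-3/2 - 1*(-34)) + (-5 + (-3/2 - 1*(-34)))²) + 4*I*√123 = ((-3/2 + 34) + (-5 + (-3/2 + 34))²) + 4*I*√123 = (65/2 + (-5 + 65/2)²) + 4*I*√123 = (65/2 + (55/2)²) + 4*I*√123 = (65/2 + 3025/4) + 4*I*√123 = 3155/4 + 4*I*√123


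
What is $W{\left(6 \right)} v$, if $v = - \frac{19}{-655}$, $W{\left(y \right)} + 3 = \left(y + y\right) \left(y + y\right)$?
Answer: $\frac{2679}{655} \approx 4.0901$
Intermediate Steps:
$W{\left(y \right)} = -3 + 4 y^{2}$ ($W{\left(y \right)} = -3 + \left(y + y\right) \left(y + y\right) = -3 + 2 y 2 y = -3 + 4 y^{2}$)
$v = \frac{19}{655}$ ($v = \left(-19\right) \left(- \frac{1}{655}\right) = \frac{19}{655} \approx 0.029008$)
$W{\left(6 \right)} v = \left(-3 + 4 \cdot 6^{2}\right) \frac{19}{655} = \left(-3 + 4 \cdot 36\right) \frac{19}{655} = \left(-3 + 144\right) \frac{19}{655} = 141 \cdot \frac{19}{655} = \frac{2679}{655}$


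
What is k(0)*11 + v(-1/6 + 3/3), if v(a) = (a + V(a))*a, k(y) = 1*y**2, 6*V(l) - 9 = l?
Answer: 445/216 ≈ 2.0602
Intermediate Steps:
V(l) = 3/2 + l/6
k(y) = y**2
v(a) = a*(3/2 + 7*a/6) (v(a) = (a + (3/2 + a/6))*a = (3/2 + 7*a/6)*a = a*(3/2 + 7*a/6))
k(0)*11 + v(-1/6 + 3/3) = 0**2*11 + (-1/6 + 3/3)*(9 + 7*(-1/6 + 3/3))/6 = 0*11 + (-1*1/6 + 3*(1/3))*(9 + 7*(-1*1/6 + 3*(1/3)))/6 = 0 + (-1/6 + 1)*(9 + 7*(-1/6 + 1))/6 = 0 + (1/6)*(5/6)*(9 + 7*(5/6)) = 0 + (1/6)*(5/6)*(9 + 35/6) = 0 + (1/6)*(5/6)*(89/6) = 0 + 445/216 = 445/216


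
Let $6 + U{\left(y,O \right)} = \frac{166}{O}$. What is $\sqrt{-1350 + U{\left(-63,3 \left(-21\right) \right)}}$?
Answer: $\frac{i \sqrt{599158}}{21} \approx 36.86 i$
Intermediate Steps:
$U{\left(y,O \right)} = -6 + \frac{166}{O}$
$\sqrt{-1350 + U{\left(-63,3 \left(-21\right) \right)}} = \sqrt{-1350 - \left(6 - \frac{166}{3 \left(-21\right)}\right)} = \sqrt{-1350 - \left(6 - \frac{166}{-63}\right)} = \sqrt{-1350 + \left(-6 + 166 \left(- \frac{1}{63}\right)\right)} = \sqrt{-1350 - \frac{544}{63}} = \sqrt{- \frac{85594}{63}} = \frac{i \sqrt{599158}}{21}$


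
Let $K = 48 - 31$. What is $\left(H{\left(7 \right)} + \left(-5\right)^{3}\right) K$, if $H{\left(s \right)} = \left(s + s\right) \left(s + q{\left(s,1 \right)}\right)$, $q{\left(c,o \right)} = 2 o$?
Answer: $17$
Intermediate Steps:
$H{\left(s \right)} = 2 s \left(2 + s\right)$ ($H{\left(s \right)} = \left(s + s\right) \left(s + 2 \cdot 1\right) = 2 s \left(s + 2\right) = 2 s \left(2 + s\right)$)
$K = 17$ ($K = 48 - 31 = 17$)
$\left(H{\left(7 \right)} + \left(-5\right)^{3}\right) K = \left(2 \cdot 7 \left(2 + 7\right) + \left(-5\right)^{3}\right) 17 = \left(2 \cdot 7 \cdot 9 - 125\right) 17 = \left(126 - 125\right) 17 = 1 \cdot 17 = 17$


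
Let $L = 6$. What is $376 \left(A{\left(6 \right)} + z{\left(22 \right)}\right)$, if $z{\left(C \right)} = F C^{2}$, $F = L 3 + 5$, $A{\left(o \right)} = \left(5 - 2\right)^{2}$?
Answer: $4189016$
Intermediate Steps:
$A{\left(o \right)} = 9$ ($A{\left(o \right)} = 3^{2} = 9$)
$F = 23$ ($F = 6 \cdot 3 + 5 = 18 + 5 = 23$)
$z{\left(C \right)} = 23 C^{2}$
$376 \left(A{\left(6 \right)} + z{\left(22 \right)}\right) = 376 \left(9 + 23 \cdot 22^{2}\right) = 376 \left(9 + 23 \cdot 484\right) = 376 \left(9 + 11132\right) = 376 \cdot 11141 = 4189016$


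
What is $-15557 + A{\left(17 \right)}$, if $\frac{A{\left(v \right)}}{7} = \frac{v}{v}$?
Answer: $-15550$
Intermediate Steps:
$A{\left(v \right)} = 7$ ($A{\left(v \right)} = 7 \frac{v}{v} = 7 \cdot 1 = 7$)
$-15557 + A{\left(17 \right)} = -15557 + 7 = -15550$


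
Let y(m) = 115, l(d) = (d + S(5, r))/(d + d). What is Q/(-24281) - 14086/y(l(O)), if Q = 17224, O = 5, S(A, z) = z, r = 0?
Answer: -344002926/2792315 ≈ -123.20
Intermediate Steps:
l(d) = ½ (l(d) = (d + 0)/(d + d) = d/((2*d)) = d*(1/(2*d)) = ½)
Q/(-24281) - 14086/y(l(O)) = 17224/(-24281) - 14086/115 = 17224*(-1/24281) - 14086*1/115 = -17224/24281 - 14086/115 = -344002926/2792315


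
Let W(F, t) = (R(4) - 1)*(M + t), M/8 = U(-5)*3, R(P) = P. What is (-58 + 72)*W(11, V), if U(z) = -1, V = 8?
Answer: -672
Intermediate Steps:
M = -24 (M = 8*(-1*3) = 8*(-3) = -24)
W(F, t) = -72 + 3*t (W(F, t) = (4 - 1)*(-24 + t) = 3*(-24 + t) = -72 + 3*t)
(-58 + 72)*W(11, V) = (-58 + 72)*(-72 + 3*8) = 14*(-72 + 24) = 14*(-48) = -672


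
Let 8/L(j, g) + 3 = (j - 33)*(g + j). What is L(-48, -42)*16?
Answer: 128/7287 ≈ 0.017566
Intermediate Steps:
L(j, g) = 8/(-3 + (-33 + j)*(g + j)) (L(j, g) = 8/(-3 + (j - 33)*(g + j)) = 8/(-3 + (-33 + j)*(g + j)))
L(-48, -42)*16 = (8/(-3 + (-48)² - 33*(-42) - 33*(-48) - 42*(-48)))*16 = (8/(-3 + 2304 + 1386 + 1584 + 2016))*16 = (8/7287)*16 = 128/7287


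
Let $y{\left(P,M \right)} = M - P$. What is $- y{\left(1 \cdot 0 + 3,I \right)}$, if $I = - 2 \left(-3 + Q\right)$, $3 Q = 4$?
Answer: $- \frac{1}{3} \approx -0.33333$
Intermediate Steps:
$Q = \frac{4}{3}$ ($Q = \frac{1}{3} \cdot 4 = \frac{4}{3} \approx 1.3333$)
$I = \frac{10}{3}$ ($I = - 2 \left(-3 + \frac{4}{3}\right) = \left(-2\right) \left(- \frac{5}{3}\right) = \frac{10}{3} \approx 3.3333$)
$- y{\left(1 \cdot 0 + 3,I \right)} = - (\frac{10}{3} - \left(1 \cdot 0 + 3\right)) = - (\frac{10}{3} - \left(0 + 3\right)) = - (\frac{10}{3} - 3) = \left(-1\right) \frac{1}{3} = - \frac{1}{3}$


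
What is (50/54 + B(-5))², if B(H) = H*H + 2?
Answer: 568516/729 ≈ 779.86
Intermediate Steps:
B(H) = 2 + H² (B(H) = H² + 2 = 2 + H²)
(50/54 + B(-5))² = (50/54 + (2 + (-5)²))² = (50*(1/54) + (2 + 25))² = (25/27 + 27)² = (754/27)² = 568516/729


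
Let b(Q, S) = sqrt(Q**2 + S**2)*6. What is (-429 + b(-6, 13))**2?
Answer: 191421 - 5148*sqrt(205) ≈ 1.1771e+5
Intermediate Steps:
b(Q, S) = 6*sqrt(Q**2 + S**2)
(-429 + b(-6, 13))**2 = (-429 + 6*sqrt((-6)**2 + 13**2))**2 = (-429 + 6*sqrt(36 + 169))**2 = (-429 + 6*sqrt(205))**2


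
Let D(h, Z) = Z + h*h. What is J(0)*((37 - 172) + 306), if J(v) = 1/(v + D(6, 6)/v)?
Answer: 0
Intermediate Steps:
D(h, Z) = Z + h²
J(v) = 1/(v + 42/v) (J(v) = 1/(v + (6 + 6²)/v) = 1/(v + (6 + 36)/v) = 1/(v + 42/v))
J(0)*((37 - 172) + 306) = (0/(42 + 0²))*((37 - 172) + 306) = (0/(42 + 0))*(-135 + 306) = (0/42)*171 = (0*(1/42))*171 = 0*171 = 0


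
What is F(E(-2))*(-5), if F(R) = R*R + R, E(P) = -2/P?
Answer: -10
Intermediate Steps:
F(R) = R + R² (F(R) = R² + R = R + R²)
F(E(-2))*(-5) = ((-2/(-2))*(1 - 2/(-2)))*(-5) = ((-2*(-½))*(1 - 2*(-½)))*(-5) = (1*(1 + 1))*(-5) = (1*2)*(-5) = 2*(-5) = -10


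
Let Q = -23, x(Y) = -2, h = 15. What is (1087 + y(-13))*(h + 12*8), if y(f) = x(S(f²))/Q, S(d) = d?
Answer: 2775333/23 ≈ 1.2067e+5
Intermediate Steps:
y(f) = 2/23 (y(f) = -2/(-23) = -2*(-1/23) = 2/23)
(1087 + y(-13))*(h + 12*8) = (1087 + 2/23)*(15 + 12*8) = 25003*(15 + 96)/23 = (25003/23)*111 = 2775333/23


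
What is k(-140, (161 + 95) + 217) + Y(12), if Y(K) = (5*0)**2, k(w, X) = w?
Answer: -140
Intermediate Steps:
Y(K) = 0 (Y(K) = 0**2 = 0)
k(-140, (161 + 95) + 217) + Y(12) = -140 + 0 = -140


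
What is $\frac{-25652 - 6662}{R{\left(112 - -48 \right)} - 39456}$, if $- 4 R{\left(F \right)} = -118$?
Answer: $\frac{64628}{78853} \approx 0.8196$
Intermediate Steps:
$R{\left(F \right)} = \frac{59}{2}$ ($R{\left(F \right)} = \left(- \frac{1}{4}\right) \left(-118\right) = \frac{59}{2}$)
$\frac{-25652 - 6662}{R{\left(112 - -48 \right)} - 39456} = \frac{-25652 - 6662}{\frac{59}{2} - 39456} = - \frac{32314}{- \frac{78853}{2}} = \left(-32314\right) \left(- \frac{2}{78853}\right) = \frac{64628}{78853}$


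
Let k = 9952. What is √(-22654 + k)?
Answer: I*√12702 ≈ 112.7*I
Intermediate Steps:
√(-22654 + k) = √(-22654 + 9952) = √(-12702) = I*√12702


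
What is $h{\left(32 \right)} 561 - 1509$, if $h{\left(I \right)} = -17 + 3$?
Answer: $-9363$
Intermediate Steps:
$h{\left(I \right)} = -14$
$h{\left(32 \right)} 561 - 1509 = \left(-14\right) 561 - 1509 = -7854 - 1509 = -9363$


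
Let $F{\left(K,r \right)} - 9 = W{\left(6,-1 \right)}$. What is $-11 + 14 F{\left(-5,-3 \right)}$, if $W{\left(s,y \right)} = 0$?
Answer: $115$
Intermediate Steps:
$F{\left(K,r \right)} = 9$ ($F{\left(K,r \right)} = 9 + 0 = 9$)
$-11 + 14 F{\left(-5,-3 \right)} = -11 + 14 \cdot 9 = -11 + 126 = 115$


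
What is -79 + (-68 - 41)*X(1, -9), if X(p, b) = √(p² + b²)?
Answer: -79 - 109*√82 ≈ -1066.0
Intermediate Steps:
X(p, b) = √(b² + p²)
-79 + (-68 - 41)*X(1, -9) = -79 + (-68 - 41)*√((-9)² + 1²) = -79 - 109*√(81 + 1) = -79 - 109*√82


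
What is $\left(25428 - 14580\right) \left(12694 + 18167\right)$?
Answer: $334780128$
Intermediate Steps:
$\left(25428 - 14580\right) \left(12694 + 18167\right) = 10848 \cdot 30861 = 334780128$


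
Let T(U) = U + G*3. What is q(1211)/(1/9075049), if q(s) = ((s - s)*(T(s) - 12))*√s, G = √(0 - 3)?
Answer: 0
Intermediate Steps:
G = I*√3 (G = √(-3) = I*√3 ≈ 1.732*I)
T(U) = U + 3*I*√3 (T(U) = U + (I*√3)*3 = U + 3*I*√3)
q(s) = 0 (q(s) = ((s - s)*((s + 3*I*√3) - 12))*√s = (0*(-12 + s + 3*I*√3))*√s = 0*√s = 0)
q(1211)/(1/9075049) = 0/(1/9075049) = 0*9075049 = 0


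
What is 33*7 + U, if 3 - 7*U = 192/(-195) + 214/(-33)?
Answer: 3490922/15015 ≈ 232.50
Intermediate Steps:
U = 22457/15015 (U = 3/7 - (192/(-195) + 214/(-33))/7 = 3/7 - (192*(-1/195) + 214*(-1/33))/7 = 3/7 - (-64/65 - 214/33)/7 = 3/7 - ⅐*(-16022/2145) = 3/7 + 16022/15015 = 22457/15015 ≈ 1.4956)
33*7 + U = 33*7 + 22457/15015 = 231 + 22457/15015 = 3490922/15015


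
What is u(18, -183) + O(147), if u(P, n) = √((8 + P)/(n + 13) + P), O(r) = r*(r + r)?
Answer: 43218 + √128945/85 ≈ 43222.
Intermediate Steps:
O(r) = 2*r² (O(r) = r*(2*r) = 2*r²)
u(P, n) = √(P + (8 + P)/(13 + n)) (u(P, n) = √((8 + P)/(13 + n) + P) = √(P + (8 + P)/(13 + n)))
u(18, -183) + O(147) = √((8 + 18 + 18*(13 - 183))/(13 - 183)) + 2*147² = √((8 + 18 + 18*(-170))/(-170)) + 2*21609 = √(-(8 + 18 - 3060)/170) + 43218 = √(-1/170*(-3034)) + 43218 = √(1517/85) + 43218 = √128945/85 + 43218 = 43218 + √128945/85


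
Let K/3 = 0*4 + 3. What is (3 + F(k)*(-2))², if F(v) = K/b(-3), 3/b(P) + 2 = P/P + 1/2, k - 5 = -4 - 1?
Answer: 36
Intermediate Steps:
k = 0 (k = 5 + (-4 - 1) = 5 - 5 = 0)
K = 9 (K = 3*(0*4 + 3) = 3*(0 + 3) = 3*3 = 9)
b(P) = -6 (b(P) = 3/(-2 + (P/P + 1/2)) = 3/(-2 + (1 + 1*(½))) = 3/(-2 + (1 + ½)) = 3/(-2 + 3/2) = 3/(-½) = 3*(-2) = -6)
F(v) = -3/2 (F(v) = 9/(-6) = 9*(-⅙) = -3/2)
(3 + F(k)*(-2))² = (3 - 3/2*(-2))² = (3 + 3)² = 6² = 36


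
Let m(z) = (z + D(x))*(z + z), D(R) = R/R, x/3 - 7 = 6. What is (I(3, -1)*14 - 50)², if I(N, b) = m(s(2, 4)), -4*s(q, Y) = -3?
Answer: 2809/16 ≈ 175.56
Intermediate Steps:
x = 39 (x = 21 + 3*6 = 21 + 18 = 39)
s(q, Y) = ¾ (s(q, Y) = -¼*(-3) = ¾)
D(R) = 1
m(z) = 2*z*(1 + z) (m(z) = (z + 1)*(z + z) = (1 + z)*(2*z) = 2*z*(1 + z))
I(N, b) = 21/8 (I(N, b) = 2*(¾)*(1 + ¾) = 2*(¾)*(7/4) = 21/8)
(I(3, -1)*14 - 50)² = ((21/8)*14 - 50)² = (147/4 - 50)² = (-53/4)² = 2809/16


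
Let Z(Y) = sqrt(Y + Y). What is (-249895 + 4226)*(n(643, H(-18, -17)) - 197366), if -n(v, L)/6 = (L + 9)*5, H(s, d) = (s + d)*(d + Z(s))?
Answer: 52938230134 - 1547714700*I ≈ 5.2938e+10 - 1.5477e+9*I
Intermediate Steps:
Z(Y) = sqrt(2)*sqrt(Y) (Z(Y) = sqrt(2*Y) = sqrt(2)*sqrt(Y))
H(s, d) = (d + s)*(d + sqrt(2)*sqrt(s)) (H(s, d) = (s + d)*(d + sqrt(2)*sqrt(s)) = (d + s)*(d + sqrt(2)*sqrt(s)))
n(v, L) = -270 - 30*L (n(v, L) = -6*(L + 9)*5 = -6*(9 + L)*5 = -6*(45 + 5*L) = -270 - 30*L)
(-249895 + 4226)*(n(643, H(-18, -17)) - 197366) = (-249895 + 4226)*((-270 - 30*((-17)**2 - 17*(-18) + sqrt(2)*(-18)**(3/2) - 17*sqrt(2)*sqrt(-18))) - 197366) = -245669*((-270 - 30*(289 + 306 + sqrt(2)*(-54*I*sqrt(2)) - 17*sqrt(2)*3*I*sqrt(2))) - 197366) = -245669*((-270 - 30*(289 + 306 - 108*I - 102*I)) - 197366) = -245669*((-270 - 30*(595 - 210*I)) - 197366) = -245669*((-270 + (-17850 + 6300*I)) - 197366) = -245669*((-18120 + 6300*I) - 197366) = -245669*(-215486 + 6300*I) = 52938230134 - 1547714700*I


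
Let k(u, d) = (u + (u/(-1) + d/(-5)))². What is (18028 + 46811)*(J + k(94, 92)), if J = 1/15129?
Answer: 2767585304053/126075 ≈ 2.1952e+7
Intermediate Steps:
J = 1/15129 ≈ 6.6098e-5
k(u, d) = d²/25 (k(u, d) = (u + (u*(-1) + d*(-⅕)))² = (u + (-u - d/5))² = (-d/5)² = d²/25)
(18028 + 46811)*(J + k(94, 92)) = (18028 + 46811)*(1/15129 + (1/25)*92²) = 64839*(1/15129 + (1/25)*8464) = 64839*(1/15129 + 8464/25) = 64839*(128051881/378225) = 2767585304053/126075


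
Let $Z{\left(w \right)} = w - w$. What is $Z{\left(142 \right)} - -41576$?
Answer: $41576$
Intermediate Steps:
$Z{\left(w \right)} = 0$
$Z{\left(142 \right)} - -41576 = 0 - -41576 = 0 + 41576 = 41576$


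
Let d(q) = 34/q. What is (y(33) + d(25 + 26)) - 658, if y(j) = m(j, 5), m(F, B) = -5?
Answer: -1987/3 ≈ -662.33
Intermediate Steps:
y(j) = -5
(y(33) + d(25 + 26)) - 658 = (-5 + 34/(25 + 26)) - 658 = (-5 + 34/51) - 658 = (-5 + 34*(1/51)) - 658 = (-5 + 2/3) - 658 = -13/3 - 658 = -1987/3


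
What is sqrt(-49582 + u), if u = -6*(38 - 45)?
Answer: 2*I*sqrt(12385) ≈ 222.58*I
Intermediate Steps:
u = 42 (u = -6*(-7) = 42)
sqrt(-49582 + u) = sqrt(-49582 + 42) = sqrt(-49540) = 2*I*sqrt(12385)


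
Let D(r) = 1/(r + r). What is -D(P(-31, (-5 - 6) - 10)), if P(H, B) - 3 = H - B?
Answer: 1/14 ≈ 0.071429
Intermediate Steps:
P(H, B) = 3 + H - B (P(H, B) = 3 + (H - B) = 3 + H - B)
D(r) = 1/(2*r)
-D(P(-31, (-5 - 6) - 10)) = -1/(2*(3 - 31 - ((-5 - 6) - 10))) = -1/(2*(3 - 31 - (-11 - 10))) = -1/(2*(3 - 31 - 1*(-21))) = -1/(2*(3 - 31 + 21)) = -1/(2*(-7)) = -(-1)/(2*7) = -1*(-1/14) = 1/14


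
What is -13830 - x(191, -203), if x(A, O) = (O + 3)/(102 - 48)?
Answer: -373310/27 ≈ -13826.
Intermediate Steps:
x(A, O) = 1/18 + O/54 (x(A, O) = (3 + O)/54 = (3 + O)*(1/54) = 1/18 + O/54)
-13830 - x(191, -203) = -13830 - (1/18 + (1/54)*(-203)) = -13830 - (1/18 - 203/54) = -13830 - 1*(-100/27) = -13830 + 100/27 = -373310/27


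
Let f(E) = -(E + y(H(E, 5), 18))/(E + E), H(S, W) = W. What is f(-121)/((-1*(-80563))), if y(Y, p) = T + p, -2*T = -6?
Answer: -50/9748123 ≈ -5.1292e-6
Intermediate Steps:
T = 3 (T = -½*(-6) = 3)
y(Y, p) = 3 + p
f(E) = -(21 + E)/(2*E) (f(E) = -(E + (3 + 18))/(E + E) = -(E + 21)/(2*E) = -(21 + E)*1/(2*E) = -(21 + E)/(2*E))
f(-121)/((-1*(-80563))) = ((½)*(-21 - 1*(-121))/(-121))/((-1*(-80563))) = ((½)*(-1/121)*(-21 + 121))/80563 = ((½)*(-1/121)*100)*(1/80563) = -50/121*1/80563 = -50/9748123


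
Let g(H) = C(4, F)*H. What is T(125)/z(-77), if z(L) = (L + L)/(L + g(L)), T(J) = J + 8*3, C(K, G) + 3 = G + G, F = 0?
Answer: -149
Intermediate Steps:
C(K, G) = -3 + 2*G (C(K, G) = -3 + (G + G) = -3 + 2*G)
g(H) = -3*H (g(H) = (-3 + 2*0)*H = (-3 + 0)*H = -3*H)
T(J) = 24 + J (T(J) = J + 24 = 24 + J)
z(L) = -1 (z(L) = (L + L)/(L - 3*L) = (2*L)/((-2*L)) = (2*L)*(-1/(2*L)) = -1)
T(125)/z(-77) = (24 + 125)/(-1) = 149*(-1) = -149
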